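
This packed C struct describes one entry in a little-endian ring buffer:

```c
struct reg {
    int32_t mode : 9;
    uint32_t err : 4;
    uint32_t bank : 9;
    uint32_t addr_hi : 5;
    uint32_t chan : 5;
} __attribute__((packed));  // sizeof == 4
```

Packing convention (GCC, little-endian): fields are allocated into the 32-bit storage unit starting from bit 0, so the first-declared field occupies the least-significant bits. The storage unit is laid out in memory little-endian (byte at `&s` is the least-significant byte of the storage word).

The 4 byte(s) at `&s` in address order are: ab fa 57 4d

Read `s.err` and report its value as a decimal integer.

[0]=0xab [1]=0xfa [2]=0x57 [3]=0x4d (little-endian) → word 0x4d57faab
mode:9 @ bit 0 → (0x4d57faab>>0)&0x1ff = 0xab
err:4 @ bit 9 → (0x4d57faab>>9)&0xf = 0xd  ←
bank:9 @ bit 13 → (0x4d57faab>>13)&0x1ff = 0xbf
addr_hi:5 @ bit 22 → (0x4d57faab>>22)&0x1f = 0x15
chan:5 @ bit 27 → (0x4d57faab>>27)&0x1f = 0x9

13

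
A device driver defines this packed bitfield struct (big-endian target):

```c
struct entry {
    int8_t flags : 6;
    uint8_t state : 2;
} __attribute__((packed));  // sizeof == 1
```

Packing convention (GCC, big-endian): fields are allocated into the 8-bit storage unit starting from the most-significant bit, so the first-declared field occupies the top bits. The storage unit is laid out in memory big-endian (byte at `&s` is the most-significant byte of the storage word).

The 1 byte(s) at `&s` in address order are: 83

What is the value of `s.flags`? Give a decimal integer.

-32

[0]=0x83 (big-endian) → word 0x83
flags [2+:6] = (word>>2) & 0x3f = 32  ←
state [0+:2] = (word>>0) & 0x3 = 3
flags signed 6b, MSB=1: 32 - 64 = -32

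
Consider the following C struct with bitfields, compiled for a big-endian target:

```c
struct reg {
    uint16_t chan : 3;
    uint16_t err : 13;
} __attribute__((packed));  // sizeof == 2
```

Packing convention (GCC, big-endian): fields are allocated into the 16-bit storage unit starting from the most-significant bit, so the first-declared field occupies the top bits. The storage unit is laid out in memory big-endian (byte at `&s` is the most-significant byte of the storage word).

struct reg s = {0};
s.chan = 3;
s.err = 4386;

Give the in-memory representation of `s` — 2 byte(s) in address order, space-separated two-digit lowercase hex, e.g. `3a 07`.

[13+:3] chan=3 & 0x7 = 0x3; word=0x6000
[0+:13] err=4386 & 0x1fff = 0x1122; word=0x7122
word = 0x7122 → big-endian bytes:
  [0]=0x71  [1]=0x22

71 22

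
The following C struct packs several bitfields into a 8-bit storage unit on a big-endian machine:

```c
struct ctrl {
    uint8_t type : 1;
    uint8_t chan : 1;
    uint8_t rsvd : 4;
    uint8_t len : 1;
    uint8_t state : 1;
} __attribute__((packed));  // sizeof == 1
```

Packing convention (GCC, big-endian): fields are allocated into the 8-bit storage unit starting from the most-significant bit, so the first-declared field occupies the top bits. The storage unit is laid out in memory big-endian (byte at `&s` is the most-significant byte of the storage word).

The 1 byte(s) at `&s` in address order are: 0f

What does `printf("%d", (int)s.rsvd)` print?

[0]=0x0f (big-endian) → word 0x0f
type:1 @ bit 7 → (0x0f>>7)&0x1 = 0x0
chan:1 @ bit 6 → (0x0f>>6)&0x1 = 0x0
rsvd:4 @ bit 2 → (0x0f>>2)&0xf = 0x3  ←
len:1 @ bit 1 → (0x0f>>1)&0x1 = 0x1
state:1 @ bit 0 → (0x0f>>0)&0x1 = 0x1

3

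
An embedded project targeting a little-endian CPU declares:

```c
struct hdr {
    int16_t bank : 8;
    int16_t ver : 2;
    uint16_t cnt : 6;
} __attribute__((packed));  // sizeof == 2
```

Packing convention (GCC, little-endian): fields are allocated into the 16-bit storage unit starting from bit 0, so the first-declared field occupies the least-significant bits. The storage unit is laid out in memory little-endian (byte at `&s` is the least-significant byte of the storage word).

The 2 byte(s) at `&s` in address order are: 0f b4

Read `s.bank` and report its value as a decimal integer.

[0]=0x0f [1]=0xb4 (little-endian) → word 0xb40f
bank [0+:8] = (word>>0) & 0xff = 15  ←
ver [8+:2] = (word>>8) & 0x3 = 0
cnt [10+:6] = (word>>10) & 0x3f = 45
bank signed 8b, MSB=0: value = 15

15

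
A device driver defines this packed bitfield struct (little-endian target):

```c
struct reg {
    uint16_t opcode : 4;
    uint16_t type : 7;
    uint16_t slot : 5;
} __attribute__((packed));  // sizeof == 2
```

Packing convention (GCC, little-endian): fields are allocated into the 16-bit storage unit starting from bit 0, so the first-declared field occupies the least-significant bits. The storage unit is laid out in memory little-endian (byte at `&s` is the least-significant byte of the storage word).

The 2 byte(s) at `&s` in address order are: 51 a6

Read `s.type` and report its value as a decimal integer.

101

[0]=0x51 [1]=0xa6 (little-endian) → word 0xa651
opcode:4 @ bit 0 → (0xa651>>0)&0xf = 0x1
type:7 @ bit 4 → (0xa651>>4)&0x7f = 0x65  ←
slot:5 @ bit 11 → (0xa651>>11)&0x1f = 0x14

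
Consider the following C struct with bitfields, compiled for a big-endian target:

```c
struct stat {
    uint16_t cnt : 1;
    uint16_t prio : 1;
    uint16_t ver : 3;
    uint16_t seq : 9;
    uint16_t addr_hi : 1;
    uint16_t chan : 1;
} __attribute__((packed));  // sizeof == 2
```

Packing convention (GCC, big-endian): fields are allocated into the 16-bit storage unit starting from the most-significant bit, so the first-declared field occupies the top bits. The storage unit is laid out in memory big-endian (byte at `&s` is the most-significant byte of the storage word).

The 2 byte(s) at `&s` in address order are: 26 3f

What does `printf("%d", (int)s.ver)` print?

4

[0]=0x26 [1]=0x3f (big-endian) → word 0x263f
cnt:1 @ bit 15 → (0x263f>>15)&0x1 = 0x0
prio:1 @ bit 14 → (0x263f>>14)&0x1 = 0x0
ver:3 @ bit 11 → (0x263f>>11)&0x7 = 0x4  ←
seq:9 @ bit 2 → (0x263f>>2)&0x1ff = 0x18f
addr_hi:1 @ bit 1 → (0x263f>>1)&0x1 = 0x1
chan:1 @ bit 0 → (0x263f>>0)&0x1 = 0x1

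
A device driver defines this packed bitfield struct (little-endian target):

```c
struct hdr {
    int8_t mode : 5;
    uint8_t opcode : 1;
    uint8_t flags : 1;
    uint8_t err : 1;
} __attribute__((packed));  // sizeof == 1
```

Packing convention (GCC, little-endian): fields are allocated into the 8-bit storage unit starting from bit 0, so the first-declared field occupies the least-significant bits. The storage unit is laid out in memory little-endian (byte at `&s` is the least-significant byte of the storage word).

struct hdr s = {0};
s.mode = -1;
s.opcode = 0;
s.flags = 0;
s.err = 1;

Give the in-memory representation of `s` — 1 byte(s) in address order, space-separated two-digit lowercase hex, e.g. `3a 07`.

mode:5 = -1 → 0x1f << 0 → word 0x1f
opcode:1 = 0 → 0x0 << 5 → word 0x1f
flags:1 = 0 → 0x0 << 6 → word 0x1f
err:1 = 1 → 0x1 << 7 → word 0x9f
word = 0x9f → little-endian bytes:
  [0]=0x9f

9f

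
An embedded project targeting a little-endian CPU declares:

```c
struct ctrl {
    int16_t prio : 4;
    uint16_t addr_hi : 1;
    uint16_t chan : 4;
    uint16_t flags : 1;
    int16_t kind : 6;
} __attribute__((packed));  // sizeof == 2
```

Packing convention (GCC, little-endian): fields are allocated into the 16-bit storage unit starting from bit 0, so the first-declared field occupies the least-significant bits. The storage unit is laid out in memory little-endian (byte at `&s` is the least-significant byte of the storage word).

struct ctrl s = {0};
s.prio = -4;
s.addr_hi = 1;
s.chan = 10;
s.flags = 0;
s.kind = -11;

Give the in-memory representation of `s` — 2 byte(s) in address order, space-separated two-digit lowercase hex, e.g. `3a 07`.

5c d5

prio (4b) val=-4 bits=0xc at bit 0: 0x000c
addr_hi (1b) val=1 bits=0x1 at bit 4: 0x001c
chan (4b) val=10 bits=0xa at bit 5: 0x015c
flags (1b) val=0 bits=0x0 at bit 9: 0x015c
kind (6b) val=-11 bits=0x35 at bit 10: 0xd55c
word = 0xd55c → little-endian bytes:
  [0]=0x5c  [1]=0xd5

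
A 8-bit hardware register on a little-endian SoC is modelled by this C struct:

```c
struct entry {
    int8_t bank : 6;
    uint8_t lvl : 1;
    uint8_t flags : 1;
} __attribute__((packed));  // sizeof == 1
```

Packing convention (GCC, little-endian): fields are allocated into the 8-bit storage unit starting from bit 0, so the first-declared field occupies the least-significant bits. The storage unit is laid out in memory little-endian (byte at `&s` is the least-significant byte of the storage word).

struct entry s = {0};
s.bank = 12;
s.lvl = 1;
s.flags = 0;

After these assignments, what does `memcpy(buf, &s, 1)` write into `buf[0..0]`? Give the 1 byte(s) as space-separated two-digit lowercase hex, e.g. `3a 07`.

4c

bank (6b) val=12 bits=0xc at bit 0: 0x0c
lvl (1b) val=1 bits=0x1 at bit 6: 0x4c
flags (1b) val=0 bits=0x0 at bit 7: 0x4c
word = 0x4c → little-endian bytes:
  [0]=0x4c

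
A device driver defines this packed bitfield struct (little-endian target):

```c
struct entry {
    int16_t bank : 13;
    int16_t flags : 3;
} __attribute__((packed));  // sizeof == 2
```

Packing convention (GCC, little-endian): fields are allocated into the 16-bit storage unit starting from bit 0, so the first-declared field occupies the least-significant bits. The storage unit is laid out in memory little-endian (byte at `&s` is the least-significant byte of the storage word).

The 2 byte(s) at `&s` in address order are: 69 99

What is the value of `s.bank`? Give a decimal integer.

-1687

[0]=0x69 [1]=0x99 (little-endian) → word 0x9969
bank:13 @ bit 0 → (0x9969>>0)&0x1fff = 0x1969  ←
flags:3 @ bit 13 → (0x9969>>13)&0x7 = 0x4
bank signed 13b, MSB=1: 6505 - 8192 = -1687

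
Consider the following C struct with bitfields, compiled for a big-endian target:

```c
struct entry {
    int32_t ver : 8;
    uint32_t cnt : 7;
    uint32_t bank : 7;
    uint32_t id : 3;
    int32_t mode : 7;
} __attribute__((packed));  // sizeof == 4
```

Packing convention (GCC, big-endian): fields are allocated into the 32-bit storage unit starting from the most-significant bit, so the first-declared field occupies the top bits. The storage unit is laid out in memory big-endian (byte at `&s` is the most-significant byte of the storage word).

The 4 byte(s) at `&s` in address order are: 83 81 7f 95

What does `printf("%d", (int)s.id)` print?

[0]=0x83 [1]=0x81 [2]=0x7f [3]=0x95 (big-endian) → word 0x83817f95
ver [24+:8] = (word>>24) & 0xff = 131
cnt [17+:7] = (word>>17) & 0x7f = 64
bank [10+:7] = (word>>10) & 0x7f = 95
id [7+:3] = (word>>7) & 0x7 = 7  ←
mode [0+:7] = (word>>0) & 0x7f = 21

7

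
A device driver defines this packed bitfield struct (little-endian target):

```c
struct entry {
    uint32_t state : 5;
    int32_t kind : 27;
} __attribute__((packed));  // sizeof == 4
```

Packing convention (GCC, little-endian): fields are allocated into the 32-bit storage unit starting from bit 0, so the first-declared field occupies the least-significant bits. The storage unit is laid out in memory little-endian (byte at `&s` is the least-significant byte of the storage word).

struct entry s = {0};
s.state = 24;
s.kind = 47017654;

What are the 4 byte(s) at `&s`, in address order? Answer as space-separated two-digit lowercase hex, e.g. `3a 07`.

d8 d6 ad 59

state (5b) val=24 bits=0x18 at bit 0: 0x00000018
kind (27b) val=47017654 bits=0x2cd6eb6 at bit 5: 0x59add6d8
word = 0x59add6d8 → little-endian bytes:
  [0]=0xd8  [1]=0xd6  [2]=0xad  [3]=0x59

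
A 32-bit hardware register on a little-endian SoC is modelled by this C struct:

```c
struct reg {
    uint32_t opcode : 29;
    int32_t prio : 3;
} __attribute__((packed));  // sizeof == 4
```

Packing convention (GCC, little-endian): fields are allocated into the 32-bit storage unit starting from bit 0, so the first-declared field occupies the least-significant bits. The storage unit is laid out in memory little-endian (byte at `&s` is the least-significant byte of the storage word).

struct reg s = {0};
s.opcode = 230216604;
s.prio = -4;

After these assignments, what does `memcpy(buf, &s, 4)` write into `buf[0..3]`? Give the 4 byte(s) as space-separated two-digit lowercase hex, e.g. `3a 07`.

opcode (29b) val=230216604 bits=0xdb8d39c at bit 0: 0x0db8d39c
prio (3b) val=-4 bits=0x4 at bit 29: 0x8db8d39c
word = 0x8db8d39c → little-endian bytes:
  [0]=0x9c  [1]=0xd3  [2]=0xb8  [3]=0x8d

9c d3 b8 8d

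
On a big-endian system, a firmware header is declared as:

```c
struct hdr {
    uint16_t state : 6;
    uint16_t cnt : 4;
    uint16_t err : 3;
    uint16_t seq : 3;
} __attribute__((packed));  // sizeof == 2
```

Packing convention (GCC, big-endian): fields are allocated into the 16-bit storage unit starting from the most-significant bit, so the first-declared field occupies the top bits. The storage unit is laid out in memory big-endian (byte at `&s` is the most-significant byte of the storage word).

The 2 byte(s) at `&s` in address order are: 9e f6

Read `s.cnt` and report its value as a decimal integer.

11

[0]=0x9e [1]=0xf6 (big-endian) → word 0x9ef6
state [10+:6] = (word>>10) & 0x3f = 39
cnt [6+:4] = (word>>6) & 0xf = 11  ←
err [3+:3] = (word>>3) & 0x7 = 6
seq [0+:3] = (word>>0) & 0x7 = 6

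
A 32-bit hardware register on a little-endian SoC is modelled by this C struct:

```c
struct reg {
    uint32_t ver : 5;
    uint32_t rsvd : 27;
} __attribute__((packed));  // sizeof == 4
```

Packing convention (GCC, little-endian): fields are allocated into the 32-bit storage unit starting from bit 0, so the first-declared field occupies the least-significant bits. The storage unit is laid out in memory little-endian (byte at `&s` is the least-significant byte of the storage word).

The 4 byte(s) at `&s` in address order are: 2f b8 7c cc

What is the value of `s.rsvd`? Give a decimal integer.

107210177

[0]=0x2f [1]=0xb8 [2]=0x7c [3]=0xcc (little-endian) → word 0xcc7cb82f
ver [0+:5] = (word>>0) & 0x1f = 15
rsvd [5+:27] = (word>>5) & 0x7ffffff = 107210177  ←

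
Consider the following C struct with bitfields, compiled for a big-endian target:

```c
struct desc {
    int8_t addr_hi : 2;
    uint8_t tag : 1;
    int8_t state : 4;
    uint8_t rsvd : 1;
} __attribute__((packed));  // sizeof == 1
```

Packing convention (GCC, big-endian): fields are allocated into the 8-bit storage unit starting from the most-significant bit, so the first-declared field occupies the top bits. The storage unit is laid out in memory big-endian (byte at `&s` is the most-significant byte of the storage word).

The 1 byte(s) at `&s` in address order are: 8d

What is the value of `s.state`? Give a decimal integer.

[0]=0x8d (big-endian) → word 0x8d
addr_hi:2 @ bit 6 → (0x8d>>6)&0x3 = 0x2
tag:1 @ bit 5 → (0x8d>>5)&0x1 = 0x0
state:4 @ bit 1 → (0x8d>>1)&0xf = 0x6  ←
rsvd:1 @ bit 0 → (0x8d>>0)&0x1 = 0x1
state signed 4b, MSB=0: value = 6

6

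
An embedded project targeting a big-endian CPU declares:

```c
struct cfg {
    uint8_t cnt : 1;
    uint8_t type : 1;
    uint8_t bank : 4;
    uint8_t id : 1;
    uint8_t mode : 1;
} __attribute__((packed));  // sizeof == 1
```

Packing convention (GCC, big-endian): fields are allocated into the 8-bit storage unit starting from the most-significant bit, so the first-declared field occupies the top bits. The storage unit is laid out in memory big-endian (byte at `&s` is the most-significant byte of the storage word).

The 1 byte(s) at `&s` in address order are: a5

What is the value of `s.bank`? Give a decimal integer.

9

[0]=0xa5 (big-endian) → word 0xa5
cnt:1 @ bit 7 → (0xa5>>7)&0x1 = 0x1
type:1 @ bit 6 → (0xa5>>6)&0x1 = 0x0
bank:4 @ bit 2 → (0xa5>>2)&0xf = 0x9  ←
id:1 @ bit 1 → (0xa5>>1)&0x1 = 0x0
mode:1 @ bit 0 → (0xa5>>0)&0x1 = 0x1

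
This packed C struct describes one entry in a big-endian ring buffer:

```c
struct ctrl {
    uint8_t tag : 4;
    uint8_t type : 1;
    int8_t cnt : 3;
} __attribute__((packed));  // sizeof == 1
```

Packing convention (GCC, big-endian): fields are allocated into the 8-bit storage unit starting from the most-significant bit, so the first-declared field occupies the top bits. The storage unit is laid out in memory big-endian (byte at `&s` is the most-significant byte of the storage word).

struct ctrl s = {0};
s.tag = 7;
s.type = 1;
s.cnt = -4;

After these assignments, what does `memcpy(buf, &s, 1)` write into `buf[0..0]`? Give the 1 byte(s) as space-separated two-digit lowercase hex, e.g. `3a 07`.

tag:4 = 7 → 0x7 << 4 → word 0x70
type:1 = 1 → 0x1 << 3 → word 0x78
cnt:3 = -4 → 0x4 << 0 → word 0x7c
word = 0x7c → big-endian bytes:
  [0]=0x7c

7c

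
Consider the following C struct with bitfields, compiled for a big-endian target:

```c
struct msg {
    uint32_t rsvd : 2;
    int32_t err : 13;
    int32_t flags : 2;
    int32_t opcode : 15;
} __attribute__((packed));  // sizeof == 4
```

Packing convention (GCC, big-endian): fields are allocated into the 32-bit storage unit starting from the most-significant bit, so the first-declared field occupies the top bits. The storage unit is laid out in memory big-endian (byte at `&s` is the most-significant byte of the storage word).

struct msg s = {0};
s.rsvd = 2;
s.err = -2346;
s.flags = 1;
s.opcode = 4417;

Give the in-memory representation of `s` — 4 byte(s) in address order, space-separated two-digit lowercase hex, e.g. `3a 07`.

rsvd (2b) val=2 bits=0x2 at bit 30: 0x80000000
err (13b) val=-2346 bits=0x16d6 at bit 17: 0xadac0000
flags (2b) val=1 bits=0x1 at bit 15: 0xadac8000
opcode (15b) val=4417 bits=0x1141 at bit 0: 0xadac9141
word = 0xadac9141 → big-endian bytes:
  [0]=0xad  [1]=0xac  [2]=0x91  [3]=0x41

ad ac 91 41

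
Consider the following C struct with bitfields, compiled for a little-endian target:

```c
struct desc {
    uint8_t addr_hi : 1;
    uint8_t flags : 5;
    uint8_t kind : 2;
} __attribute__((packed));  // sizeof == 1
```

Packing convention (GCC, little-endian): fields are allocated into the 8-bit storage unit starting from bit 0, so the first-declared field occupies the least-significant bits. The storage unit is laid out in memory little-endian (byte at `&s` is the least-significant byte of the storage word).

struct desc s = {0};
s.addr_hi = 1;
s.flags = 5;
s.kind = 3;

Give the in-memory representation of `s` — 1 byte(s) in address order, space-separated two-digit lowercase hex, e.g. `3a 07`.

addr_hi:1 = 1 → 0x1 << 0 → word 0x01
flags:5 = 5 → 0x5 << 1 → word 0x0b
kind:2 = 3 → 0x3 << 6 → word 0xcb
word = 0xcb → little-endian bytes:
  [0]=0xcb

cb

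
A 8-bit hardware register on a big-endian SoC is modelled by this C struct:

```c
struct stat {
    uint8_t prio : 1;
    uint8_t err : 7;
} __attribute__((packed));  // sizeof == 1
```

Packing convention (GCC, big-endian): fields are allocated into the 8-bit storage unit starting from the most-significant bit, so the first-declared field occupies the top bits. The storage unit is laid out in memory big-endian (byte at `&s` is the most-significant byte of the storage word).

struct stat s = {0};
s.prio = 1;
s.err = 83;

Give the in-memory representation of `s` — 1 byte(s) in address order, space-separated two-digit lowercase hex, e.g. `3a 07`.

d3

prio (1b) val=1 bits=0x1 at bit 7: 0x80
err (7b) val=83 bits=0x53 at bit 0: 0xd3
word = 0xd3 → big-endian bytes:
  [0]=0xd3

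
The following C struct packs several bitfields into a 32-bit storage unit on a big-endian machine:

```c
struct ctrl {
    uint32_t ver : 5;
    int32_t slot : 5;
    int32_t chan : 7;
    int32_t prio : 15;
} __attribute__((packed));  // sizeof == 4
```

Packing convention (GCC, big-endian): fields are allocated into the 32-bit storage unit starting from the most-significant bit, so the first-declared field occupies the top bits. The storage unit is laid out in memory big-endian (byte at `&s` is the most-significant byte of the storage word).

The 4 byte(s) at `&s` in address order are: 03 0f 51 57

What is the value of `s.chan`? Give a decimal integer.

[0]=0x03 [1]=0x0f [2]=0x51 [3]=0x57 (big-endian) → word 0x030f5157
ver [27+:5] = (word>>27) & 0x1f = 0
slot [22+:5] = (word>>22) & 0x1f = 12
chan [15+:7] = (word>>15) & 0x7f = 30  ←
prio [0+:15] = (word>>0) & 0x7fff = 20823
chan signed 7b, MSB=0: value = 30

30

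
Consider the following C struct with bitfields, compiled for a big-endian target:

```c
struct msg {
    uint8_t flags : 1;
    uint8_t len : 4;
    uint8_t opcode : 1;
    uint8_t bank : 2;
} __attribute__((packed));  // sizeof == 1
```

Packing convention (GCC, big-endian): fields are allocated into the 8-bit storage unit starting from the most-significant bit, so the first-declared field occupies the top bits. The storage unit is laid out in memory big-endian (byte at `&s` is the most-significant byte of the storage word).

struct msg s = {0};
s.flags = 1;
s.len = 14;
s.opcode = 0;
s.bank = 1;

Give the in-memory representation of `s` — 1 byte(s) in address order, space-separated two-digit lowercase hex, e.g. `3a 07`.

f1

flags:1 = 1 → 0x1 << 7 → word 0x80
len:4 = 14 → 0xe << 3 → word 0xf0
opcode:1 = 0 → 0x0 << 2 → word 0xf0
bank:2 = 1 → 0x1 << 0 → word 0xf1
word = 0xf1 → big-endian bytes:
  [0]=0xf1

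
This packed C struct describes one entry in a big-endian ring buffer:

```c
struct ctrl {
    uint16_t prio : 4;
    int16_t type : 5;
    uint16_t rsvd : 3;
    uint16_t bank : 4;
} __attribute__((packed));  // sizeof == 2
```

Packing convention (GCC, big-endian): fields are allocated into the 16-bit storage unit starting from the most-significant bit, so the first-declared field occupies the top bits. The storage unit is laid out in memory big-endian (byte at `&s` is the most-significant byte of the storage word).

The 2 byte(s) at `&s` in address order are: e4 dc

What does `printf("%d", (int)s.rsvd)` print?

[0]=0xe4 [1]=0xdc (big-endian) → word 0xe4dc
prio:4 @ bit 12 → (0xe4dc>>12)&0xf = 0xe
type:5 @ bit 7 → (0xe4dc>>7)&0x1f = 0x9
rsvd:3 @ bit 4 → (0xe4dc>>4)&0x7 = 0x5  ←
bank:4 @ bit 0 → (0xe4dc>>0)&0xf = 0xc

5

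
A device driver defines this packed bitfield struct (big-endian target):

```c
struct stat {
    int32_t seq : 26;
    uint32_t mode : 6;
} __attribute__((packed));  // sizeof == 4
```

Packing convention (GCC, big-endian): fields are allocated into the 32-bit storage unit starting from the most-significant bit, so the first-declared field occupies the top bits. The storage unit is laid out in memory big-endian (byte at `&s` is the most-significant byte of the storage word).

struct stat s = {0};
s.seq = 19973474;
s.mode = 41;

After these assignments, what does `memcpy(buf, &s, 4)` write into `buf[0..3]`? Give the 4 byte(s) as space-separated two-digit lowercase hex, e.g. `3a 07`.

4c 31 58 a9

seq (26b) val=19973474 bits=0x130c562 at bit 6: 0x4c315880
mode (6b) val=41 bits=0x29 at bit 0: 0x4c3158a9
word = 0x4c3158a9 → big-endian bytes:
  [0]=0x4c  [1]=0x31  [2]=0x58  [3]=0xa9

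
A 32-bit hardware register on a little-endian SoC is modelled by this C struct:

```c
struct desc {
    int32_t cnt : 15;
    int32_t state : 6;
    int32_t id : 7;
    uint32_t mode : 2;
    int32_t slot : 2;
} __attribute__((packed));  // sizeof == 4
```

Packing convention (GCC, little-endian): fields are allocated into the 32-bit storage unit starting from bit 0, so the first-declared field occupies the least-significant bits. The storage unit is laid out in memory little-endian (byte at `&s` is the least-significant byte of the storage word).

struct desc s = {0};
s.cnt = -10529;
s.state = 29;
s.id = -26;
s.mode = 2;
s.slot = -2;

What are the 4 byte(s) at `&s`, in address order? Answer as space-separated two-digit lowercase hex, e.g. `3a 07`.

df d6 ce ac

cnt:15 = -10529 → 0x56df << 0 → word 0x000056df
state:6 = 29 → 0x1d << 15 → word 0x000ed6df
id:7 = -26 → 0x66 << 21 → word 0x0cced6df
mode:2 = 2 → 0x2 << 28 → word 0x2cced6df
slot:2 = -2 → 0x2 << 30 → word 0xacced6df
word = 0xacced6df → little-endian bytes:
  [0]=0xdf  [1]=0xd6  [2]=0xce  [3]=0xac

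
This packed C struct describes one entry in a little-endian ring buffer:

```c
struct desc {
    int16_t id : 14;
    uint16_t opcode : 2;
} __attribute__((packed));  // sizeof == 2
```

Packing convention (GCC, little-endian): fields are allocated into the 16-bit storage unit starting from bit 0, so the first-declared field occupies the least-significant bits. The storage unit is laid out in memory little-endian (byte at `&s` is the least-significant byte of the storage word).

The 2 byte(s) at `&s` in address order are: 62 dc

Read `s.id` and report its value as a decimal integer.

7266

[0]=0x62 [1]=0xdc (little-endian) → word 0xdc62
id [0+:14] = (word>>0) & 0x3fff = 7266  ←
opcode [14+:2] = (word>>14) & 0x3 = 3
id signed 14b, MSB=0: value = 7266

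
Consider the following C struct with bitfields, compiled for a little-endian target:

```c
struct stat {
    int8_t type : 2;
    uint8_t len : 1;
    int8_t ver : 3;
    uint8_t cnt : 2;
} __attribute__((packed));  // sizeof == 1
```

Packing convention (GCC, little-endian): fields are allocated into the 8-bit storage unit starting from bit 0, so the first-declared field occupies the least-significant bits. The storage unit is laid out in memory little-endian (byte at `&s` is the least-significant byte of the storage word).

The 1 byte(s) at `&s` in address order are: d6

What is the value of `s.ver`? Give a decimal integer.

[0]=0xd6 (little-endian) → word 0xd6
type [0+:2] = (word>>0) & 0x3 = 2
len [2+:1] = (word>>2) & 0x1 = 1
ver [3+:3] = (word>>3) & 0x7 = 2  ←
cnt [6+:2] = (word>>6) & 0x3 = 3
ver signed 3b, MSB=0: value = 2

2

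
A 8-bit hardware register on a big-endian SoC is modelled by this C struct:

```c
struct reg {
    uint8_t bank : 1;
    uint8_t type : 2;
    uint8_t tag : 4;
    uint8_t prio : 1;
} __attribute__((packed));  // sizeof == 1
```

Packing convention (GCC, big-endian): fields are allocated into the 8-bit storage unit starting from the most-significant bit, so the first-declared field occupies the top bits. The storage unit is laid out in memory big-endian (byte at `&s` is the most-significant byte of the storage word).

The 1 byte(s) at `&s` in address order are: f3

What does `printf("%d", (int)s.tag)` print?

[0]=0xf3 (big-endian) → word 0xf3
bank:1 @ bit 7 → (0xf3>>7)&0x1 = 0x1
type:2 @ bit 5 → (0xf3>>5)&0x3 = 0x3
tag:4 @ bit 1 → (0xf3>>1)&0xf = 0x9  ←
prio:1 @ bit 0 → (0xf3>>0)&0x1 = 0x1

9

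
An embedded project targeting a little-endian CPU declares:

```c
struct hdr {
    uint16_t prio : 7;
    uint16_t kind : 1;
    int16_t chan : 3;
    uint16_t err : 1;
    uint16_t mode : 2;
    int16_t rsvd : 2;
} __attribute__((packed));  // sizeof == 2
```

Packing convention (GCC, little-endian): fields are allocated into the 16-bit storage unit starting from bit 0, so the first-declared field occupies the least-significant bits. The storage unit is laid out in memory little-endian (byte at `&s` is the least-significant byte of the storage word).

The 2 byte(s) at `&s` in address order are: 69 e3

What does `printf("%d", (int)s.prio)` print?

105

[0]=0x69 [1]=0xe3 (little-endian) → word 0xe369
prio [0+:7] = (word>>0) & 0x7f = 105  ←
kind [7+:1] = (word>>7) & 0x1 = 0
chan [8+:3] = (word>>8) & 0x7 = 3
err [11+:1] = (word>>11) & 0x1 = 0
mode [12+:2] = (word>>12) & 0x3 = 2
rsvd [14+:2] = (word>>14) & 0x3 = 3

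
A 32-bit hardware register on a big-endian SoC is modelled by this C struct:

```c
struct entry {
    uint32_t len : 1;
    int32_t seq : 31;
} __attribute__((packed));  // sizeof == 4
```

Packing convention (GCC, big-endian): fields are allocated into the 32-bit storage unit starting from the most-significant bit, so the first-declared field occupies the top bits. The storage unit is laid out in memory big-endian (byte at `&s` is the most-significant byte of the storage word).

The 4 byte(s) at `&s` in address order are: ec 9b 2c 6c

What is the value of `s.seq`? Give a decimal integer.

-325374868

[0]=0xec [1]=0x9b [2]=0x2c [3]=0x6c (big-endian) → word 0xec9b2c6c
len [31+:1] = (word>>31) & 0x1 = 1
seq [0+:31] = (word>>0) & 0x7fffffff = 1822108780  ←
seq signed 31b, MSB=1: 1822108780 - 2147483648 = -325374868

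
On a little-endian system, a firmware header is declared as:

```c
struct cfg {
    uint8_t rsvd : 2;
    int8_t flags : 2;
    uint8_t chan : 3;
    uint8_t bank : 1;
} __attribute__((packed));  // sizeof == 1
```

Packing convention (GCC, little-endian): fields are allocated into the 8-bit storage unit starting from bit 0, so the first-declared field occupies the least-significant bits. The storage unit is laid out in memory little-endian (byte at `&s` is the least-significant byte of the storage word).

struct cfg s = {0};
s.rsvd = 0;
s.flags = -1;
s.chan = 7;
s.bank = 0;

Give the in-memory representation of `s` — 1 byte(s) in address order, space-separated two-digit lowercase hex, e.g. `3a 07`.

[0+:2] rsvd=0 & 0x3 = 0x0; word=0x00
[2+:2] flags=-1 & 0x3 = 0x3; word=0x0c
[4+:3] chan=7 & 0x7 = 0x7; word=0x7c
[7+:1] bank=0 & 0x1 = 0x0; word=0x7c
word = 0x7c → little-endian bytes:
  [0]=0x7c

7c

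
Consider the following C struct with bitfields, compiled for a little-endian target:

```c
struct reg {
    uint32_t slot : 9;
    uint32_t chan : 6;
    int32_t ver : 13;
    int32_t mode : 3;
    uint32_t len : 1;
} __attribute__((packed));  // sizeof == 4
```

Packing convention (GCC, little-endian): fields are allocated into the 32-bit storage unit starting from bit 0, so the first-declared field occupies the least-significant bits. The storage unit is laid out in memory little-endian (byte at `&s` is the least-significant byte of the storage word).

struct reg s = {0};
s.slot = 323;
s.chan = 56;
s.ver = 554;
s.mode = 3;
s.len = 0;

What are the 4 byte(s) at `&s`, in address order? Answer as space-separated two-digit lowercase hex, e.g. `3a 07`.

43 71 15 31

slot:9 = 323 → 0x143 << 0 → word 0x00000143
chan:6 = 56 → 0x38 << 9 → word 0x00007143
ver:13 = 554 → 0x22a << 15 → word 0x01157143
mode:3 = 3 → 0x3 << 28 → word 0x31157143
len:1 = 0 → 0x0 << 31 → word 0x31157143
word = 0x31157143 → little-endian bytes:
  [0]=0x43  [1]=0x71  [2]=0x15  [3]=0x31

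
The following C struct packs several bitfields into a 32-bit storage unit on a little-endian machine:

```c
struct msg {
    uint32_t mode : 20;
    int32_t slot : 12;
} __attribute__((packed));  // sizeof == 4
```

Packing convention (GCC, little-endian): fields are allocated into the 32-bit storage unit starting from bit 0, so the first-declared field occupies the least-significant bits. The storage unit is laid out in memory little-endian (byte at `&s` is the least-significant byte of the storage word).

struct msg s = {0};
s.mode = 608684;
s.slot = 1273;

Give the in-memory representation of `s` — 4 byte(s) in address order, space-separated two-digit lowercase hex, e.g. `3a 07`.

mode:20 = 608684 → 0x949ac << 0 → word 0x000949ac
slot:12 = 1273 → 0x4f9 << 20 → word 0x4f9949ac
word = 0x4f9949ac → little-endian bytes:
  [0]=0xac  [1]=0x49  [2]=0x99  [3]=0x4f

ac 49 99 4f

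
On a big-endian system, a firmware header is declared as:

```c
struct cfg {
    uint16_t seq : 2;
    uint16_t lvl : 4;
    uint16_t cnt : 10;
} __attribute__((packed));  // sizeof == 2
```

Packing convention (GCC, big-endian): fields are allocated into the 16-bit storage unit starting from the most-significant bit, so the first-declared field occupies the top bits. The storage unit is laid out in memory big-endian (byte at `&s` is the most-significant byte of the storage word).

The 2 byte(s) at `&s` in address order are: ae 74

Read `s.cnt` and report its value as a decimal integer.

628

[0]=0xae [1]=0x74 (big-endian) → word 0xae74
seq:2 @ bit 14 → (0xae74>>14)&0x3 = 0x2
lvl:4 @ bit 10 → (0xae74>>10)&0xf = 0xb
cnt:10 @ bit 0 → (0xae74>>0)&0x3ff = 0x274  ←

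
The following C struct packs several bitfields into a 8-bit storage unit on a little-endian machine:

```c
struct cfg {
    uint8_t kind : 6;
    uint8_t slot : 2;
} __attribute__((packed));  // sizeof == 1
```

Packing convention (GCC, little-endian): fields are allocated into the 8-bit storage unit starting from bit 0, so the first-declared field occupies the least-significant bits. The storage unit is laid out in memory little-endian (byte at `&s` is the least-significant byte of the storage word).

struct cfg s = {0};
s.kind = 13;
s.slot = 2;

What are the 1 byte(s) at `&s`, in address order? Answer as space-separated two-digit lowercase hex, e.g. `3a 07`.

8d

[0+:6] kind=13 & 0x3f = 0xd; word=0x0d
[6+:2] slot=2 & 0x3 = 0x2; word=0x8d
word = 0x8d → little-endian bytes:
  [0]=0x8d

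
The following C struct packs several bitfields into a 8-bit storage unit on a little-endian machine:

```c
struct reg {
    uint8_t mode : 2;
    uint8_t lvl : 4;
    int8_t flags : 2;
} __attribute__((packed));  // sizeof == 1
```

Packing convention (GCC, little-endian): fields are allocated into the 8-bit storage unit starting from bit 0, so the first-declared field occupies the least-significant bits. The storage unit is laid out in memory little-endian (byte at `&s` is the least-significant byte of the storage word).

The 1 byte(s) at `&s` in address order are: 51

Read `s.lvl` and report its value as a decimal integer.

[0]=0x51 (little-endian) → word 0x51
mode:2 @ bit 0 → (0x51>>0)&0x3 = 0x1
lvl:4 @ bit 2 → (0x51>>2)&0xf = 0x4  ←
flags:2 @ bit 6 → (0x51>>6)&0x3 = 0x1

4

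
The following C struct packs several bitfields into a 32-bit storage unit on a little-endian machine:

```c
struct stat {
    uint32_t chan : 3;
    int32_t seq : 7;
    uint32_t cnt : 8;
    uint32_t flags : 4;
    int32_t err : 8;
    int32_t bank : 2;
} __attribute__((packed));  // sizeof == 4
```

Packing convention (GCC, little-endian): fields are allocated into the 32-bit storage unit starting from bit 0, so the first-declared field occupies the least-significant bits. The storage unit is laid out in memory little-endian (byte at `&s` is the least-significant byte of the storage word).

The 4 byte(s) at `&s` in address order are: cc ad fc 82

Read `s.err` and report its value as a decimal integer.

11

[0]=0xcc [1]=0xad [2]=0xfc [3]=0x82 (little-endian) → word 0x82fcadcc
chan [0+:3] = (word>>0) & 0x7 = 4
seq [3+:7] = (word>>3) & 0x7f = 57
cnt [10+:8] = (word>>10) & 0xff = 43
flags [18+:4] = (word>>18) & 0xf = 15
err [22+:8] = (word>>22) & 0xff = 11  ←
bank [30+:2] = (word>>30) & 0x3 = 2
err signed 8b, MSB=0: value = 11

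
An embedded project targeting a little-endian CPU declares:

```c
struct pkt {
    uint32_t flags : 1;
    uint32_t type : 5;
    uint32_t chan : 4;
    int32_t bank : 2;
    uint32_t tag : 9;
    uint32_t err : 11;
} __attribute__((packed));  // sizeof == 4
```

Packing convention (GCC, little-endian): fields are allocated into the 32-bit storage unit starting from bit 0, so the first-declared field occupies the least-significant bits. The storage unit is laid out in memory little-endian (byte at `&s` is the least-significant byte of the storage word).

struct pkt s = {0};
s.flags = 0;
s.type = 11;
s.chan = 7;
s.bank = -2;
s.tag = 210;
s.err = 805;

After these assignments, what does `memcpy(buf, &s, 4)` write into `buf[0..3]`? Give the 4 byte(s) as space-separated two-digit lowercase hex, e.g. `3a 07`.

[0+:1] flags=0 & 0x1 = 0x0; word=0x00000000
[1+:5] type=11 & 0x1f = 0xb; word=0x00000016
[6+:4] chan=7 & 0xf = 0x7; word=0x000001d6
[10+:2] bank=-2 & 0x3 = 0x2; word=0x000009d6
[12+:9] tag=210 & 0x1ff = 0xd2; word=0x000d29d6
[21+:11] err=805 & 0x7ff = 0x325; word=0x64ad29d6
word = 0x64ad29d6 → little-endian bytes:
  [0]=0xd6  [1]=0x29  [2]=0xad  [3]=0x64

d6 29 ad 64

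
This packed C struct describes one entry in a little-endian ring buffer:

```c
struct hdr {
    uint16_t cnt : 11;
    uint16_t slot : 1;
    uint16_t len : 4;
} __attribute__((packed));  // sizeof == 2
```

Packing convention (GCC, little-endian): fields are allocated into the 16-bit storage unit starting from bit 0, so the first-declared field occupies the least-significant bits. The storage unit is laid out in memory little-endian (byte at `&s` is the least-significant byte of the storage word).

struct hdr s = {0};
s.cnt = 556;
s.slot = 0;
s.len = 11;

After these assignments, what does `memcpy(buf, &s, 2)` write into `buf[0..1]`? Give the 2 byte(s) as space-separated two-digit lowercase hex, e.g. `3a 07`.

cnt:11 = 556 → 0x22c << 0 → word 0x022c
slot:1 = 0 → 0x0 << 11 → word 0x022c
len:4 = 11 → 0xb << 12 → word 0xb22c
word = 0xb22c → little-endian bytes:
  [0]=0x2c  [1]=0xb2

2c b2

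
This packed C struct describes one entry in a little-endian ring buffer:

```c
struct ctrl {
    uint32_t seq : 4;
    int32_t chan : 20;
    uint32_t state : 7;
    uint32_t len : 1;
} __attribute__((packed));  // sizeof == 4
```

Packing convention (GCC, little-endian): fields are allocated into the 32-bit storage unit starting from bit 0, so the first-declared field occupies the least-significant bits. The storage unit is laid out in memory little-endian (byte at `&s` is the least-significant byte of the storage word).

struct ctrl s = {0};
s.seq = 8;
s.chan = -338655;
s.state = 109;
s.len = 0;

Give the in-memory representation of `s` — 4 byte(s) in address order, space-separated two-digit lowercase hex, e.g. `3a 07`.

seq:4 = 8 → 0x8 << 0 → word 0x00000008
chan:20 = -338655 → 0xad521 << 4 → word 0x00ad5218
state:7 = 109 → 0x6d << 24 → word 0x6dad5218
len:1 = 0 → 0x0 << 31 → word 0x6dad5218
word = 0x6dad5218 → little-endian bytes:
  [0]=0x18  [1]=0x52  [2]=0xad  [3]=0x6d

18 52 ad 6d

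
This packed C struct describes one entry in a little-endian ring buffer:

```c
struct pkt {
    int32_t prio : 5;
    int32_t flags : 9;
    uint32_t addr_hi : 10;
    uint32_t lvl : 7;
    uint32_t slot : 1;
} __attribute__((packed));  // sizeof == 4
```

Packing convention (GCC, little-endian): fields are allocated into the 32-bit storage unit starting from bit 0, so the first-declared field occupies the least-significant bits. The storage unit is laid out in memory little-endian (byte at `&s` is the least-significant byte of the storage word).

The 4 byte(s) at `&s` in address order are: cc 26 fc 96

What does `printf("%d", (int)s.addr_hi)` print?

[0]=0xcc [1]=0x26 [2]=0xfc [3]=0x96 (little-endian) → word 0x96fc26cc
prio:5 @ bit 0 → (0x96fc26cc>>0)&0x1f = 0xc
flags:9 @ bit 5 → (0x96fc26cc>>5)&0x1ff = 0x136
addr_hi:10 @ bit 14 → (0x96fc26cc>>14)&0x3ff = 0x3f0  ←
lvl:7 @ bit 24 → (0x96fc26cc>>24)&0x7f = 0x16
slot:1 @ bit 31 → (0x96fc26cc>>31)&0x1 = 0x1

1008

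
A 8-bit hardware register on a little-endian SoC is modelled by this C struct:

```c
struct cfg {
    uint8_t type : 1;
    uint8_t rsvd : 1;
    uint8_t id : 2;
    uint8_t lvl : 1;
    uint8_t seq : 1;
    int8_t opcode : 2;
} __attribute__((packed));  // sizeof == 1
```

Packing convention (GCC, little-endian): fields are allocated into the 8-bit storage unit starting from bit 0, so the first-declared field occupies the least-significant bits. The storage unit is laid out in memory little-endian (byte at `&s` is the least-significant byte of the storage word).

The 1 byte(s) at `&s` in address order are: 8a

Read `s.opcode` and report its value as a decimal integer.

-2

[0]=0x8a (little-endian) → word 0x8a
type:1 @ bit 0 → (0x8a>>0)&0x1 = 0x0
rsvd:1 @ bit 1 → (0x8a>>1)&0x1 = 0x1
id:2 @ bit 2 → (0x8a>>2)&0x3 = 0x2
lvl:1 @ bit 4 → (0x8a>>4)&0x1 = 0x0
seq:1 @ bit 5 → (0x8a>>5)&0x1 = 0x0
opcode:2 @ bit 6 → (0x8a>>6)&0x3 = 0x2  ←
opcode signed 2b, MSB=1: 2 - 4 = -2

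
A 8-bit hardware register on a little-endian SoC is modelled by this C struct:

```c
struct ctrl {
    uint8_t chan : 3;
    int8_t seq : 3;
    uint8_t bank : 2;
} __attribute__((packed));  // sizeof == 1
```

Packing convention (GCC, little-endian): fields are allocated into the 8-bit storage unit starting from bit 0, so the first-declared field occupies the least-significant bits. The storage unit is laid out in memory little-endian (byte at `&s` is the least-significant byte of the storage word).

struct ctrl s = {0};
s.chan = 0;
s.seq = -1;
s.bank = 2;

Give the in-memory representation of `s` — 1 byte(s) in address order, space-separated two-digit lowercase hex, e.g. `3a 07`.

chan:3 = 0 → 0x0 << 0 → word 0x00
seq:3 = -1 → 0x7 << 3 → word 0x38
bank:2 = 2 → 0x2 << 6 → word 0xb8
word = 0xb8 → little-endian bytes:
  [0]=0xb8

b8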